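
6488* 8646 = 56095248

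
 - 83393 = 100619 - 184012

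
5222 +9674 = 14896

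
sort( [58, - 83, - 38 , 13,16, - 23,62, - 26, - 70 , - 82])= [ - 83, - 82,-70, - 38, - 26, - 23, 13, 16, 58, 62]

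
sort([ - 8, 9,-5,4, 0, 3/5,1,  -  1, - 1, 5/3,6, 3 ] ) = [  -  8,-5, - 1, - 1,0 , 3/5,1, 5/3, 3, 4, 6, 9]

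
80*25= 2000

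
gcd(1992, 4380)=12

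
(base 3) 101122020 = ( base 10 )7755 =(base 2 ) 1111001001011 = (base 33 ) 740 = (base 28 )9OR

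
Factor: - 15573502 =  - 2^1 * 7^1 *19^1* 127^1*461^1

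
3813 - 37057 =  - 33244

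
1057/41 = 1057/41 =25.78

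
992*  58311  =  57844512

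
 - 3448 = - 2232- 1216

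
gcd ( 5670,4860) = 810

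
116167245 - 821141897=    - 704974652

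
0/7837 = 0= 0.00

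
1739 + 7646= 9385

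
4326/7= 618 = 618.00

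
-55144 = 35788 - 90932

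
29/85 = 29/85  =  0.34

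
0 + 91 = 91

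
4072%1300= 172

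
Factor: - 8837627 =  - 1613^1*5479^1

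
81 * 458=37098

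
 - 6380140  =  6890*( - 926) 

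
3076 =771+2305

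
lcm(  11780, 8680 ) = 164920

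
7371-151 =7220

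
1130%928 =202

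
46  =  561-515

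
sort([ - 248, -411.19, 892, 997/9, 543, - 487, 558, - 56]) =[ - 487, - 411.19, - 248 ,  -  56, 997/9,543,558 , 892]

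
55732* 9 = 501588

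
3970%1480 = 1010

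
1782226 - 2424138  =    -  641912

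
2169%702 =63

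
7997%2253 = 1238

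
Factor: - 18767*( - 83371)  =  7^2*263^1* 317^1 *383^1= 1564623557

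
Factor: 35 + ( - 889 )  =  -2^1 * 7^1 * 61^1 = - 854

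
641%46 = 43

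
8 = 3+5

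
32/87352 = 4/10919 = 0.00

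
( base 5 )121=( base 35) 11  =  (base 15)26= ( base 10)36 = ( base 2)100100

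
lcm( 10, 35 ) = 70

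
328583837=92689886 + 235893951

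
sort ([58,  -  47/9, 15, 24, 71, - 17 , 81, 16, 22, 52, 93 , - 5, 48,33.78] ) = [ - 17, - 47/9, -5,  15, 16, 22, 24, 33.78,48,52, 58, 71, 81,93] 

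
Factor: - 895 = -5^1*179^1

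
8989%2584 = 1237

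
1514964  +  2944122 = 4459086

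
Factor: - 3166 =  - 2^1* 1583^1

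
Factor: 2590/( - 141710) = -7/383  =  - 7^1*383^( - 1) 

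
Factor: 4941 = 3^4*61^1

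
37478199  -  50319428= -12841229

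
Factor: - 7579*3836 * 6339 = -184294025916 = - 2^2*3^1*7^1*11^1 * 13^1 * 53^1*137^1*2113^1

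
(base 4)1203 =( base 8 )143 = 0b1100011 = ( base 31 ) 36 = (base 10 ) 99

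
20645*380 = 7845100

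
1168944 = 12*97412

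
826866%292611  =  241644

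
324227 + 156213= 480440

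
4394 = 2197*2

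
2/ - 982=-1/491=- 0.00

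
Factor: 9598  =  2^1*4799^1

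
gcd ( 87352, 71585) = 1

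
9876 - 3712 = 6164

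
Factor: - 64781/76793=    -41^( -1) *1873^( - 1) * 64781^1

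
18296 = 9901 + 8395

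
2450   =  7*350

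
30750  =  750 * 41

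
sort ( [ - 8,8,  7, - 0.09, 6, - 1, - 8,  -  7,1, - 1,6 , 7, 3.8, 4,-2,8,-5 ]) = [ - 8, - 8, - 7 ,  -  5,-2, - 1, - 1, - 0.09,  1,3.8,4, 6,6,7,7 , 8, 8 ]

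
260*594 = 154440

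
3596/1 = 3596 = 3596.00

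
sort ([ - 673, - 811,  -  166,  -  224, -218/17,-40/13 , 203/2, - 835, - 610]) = [-835, -811, - 673, - 610,- 224, - 166, - 218/17,- 40/13, 203/2 ]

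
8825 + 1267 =10092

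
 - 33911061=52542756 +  - 86453817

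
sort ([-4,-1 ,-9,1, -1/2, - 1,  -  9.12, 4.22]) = [ - 9.12,- 9, - 4,-1,-1, - 1/2, 1, 4.22 ]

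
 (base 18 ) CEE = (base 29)4r7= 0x103A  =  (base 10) 4154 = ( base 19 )B9C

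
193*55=10615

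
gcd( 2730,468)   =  78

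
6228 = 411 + 5817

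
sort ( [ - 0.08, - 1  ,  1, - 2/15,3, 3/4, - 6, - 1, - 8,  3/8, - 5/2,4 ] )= [ - 8, - 6 , - 5/2, - 1, - 1 , - 2/15, - 0.08,3/8,3/4,1, 3,4]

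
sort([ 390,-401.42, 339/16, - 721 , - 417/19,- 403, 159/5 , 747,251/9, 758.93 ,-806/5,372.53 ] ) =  [ - 721, - 403,-401.42 ,-806/5 , - 417/19, 339/16,251/9 , 159/5, 372.53, 390,747 , 758.93 ] 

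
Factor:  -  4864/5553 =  -2^8*3^ ( - 2)* 19^1*617^ (  -  1)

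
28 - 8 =20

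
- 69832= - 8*8729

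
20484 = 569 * 36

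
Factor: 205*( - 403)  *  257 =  - 5^1*13^1 *31^1*41^1*257^1 = -21232055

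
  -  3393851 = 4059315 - 7453166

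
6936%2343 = 2250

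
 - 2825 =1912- 4737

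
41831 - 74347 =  - 32516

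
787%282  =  223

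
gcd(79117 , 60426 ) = 1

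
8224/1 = 8224 = 8224.00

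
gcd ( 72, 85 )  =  1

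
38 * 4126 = 156788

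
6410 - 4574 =1836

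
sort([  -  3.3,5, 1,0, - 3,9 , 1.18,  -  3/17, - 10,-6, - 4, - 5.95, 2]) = [- 10, - 6,  -  5.95, - 4,  -  3.3,- 3,-3/17, 0 , 1,  1.18,2,5 , 9] 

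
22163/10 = 2216 + 3/10 = 2216.30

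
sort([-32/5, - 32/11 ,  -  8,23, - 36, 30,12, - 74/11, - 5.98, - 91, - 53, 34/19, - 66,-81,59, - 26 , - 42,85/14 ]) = [ - 91, - 81, - 66, - 53, - 42, - 36,-26, - 8,  -  74/11,-32/5, - 5.98, - 32/11,34/19  ,  85/14, 12, 23, 30,  59 ] 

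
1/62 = 1/62 = 0.02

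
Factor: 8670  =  2^1*3^1*5^1 * 17^2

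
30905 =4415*7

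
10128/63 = 160 + 16/21 = 160.76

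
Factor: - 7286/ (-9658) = 11^ ( - 1)  *  439^( - 1)*3643^1 = 3643/4829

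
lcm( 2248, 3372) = 6744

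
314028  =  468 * 671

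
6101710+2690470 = 8792180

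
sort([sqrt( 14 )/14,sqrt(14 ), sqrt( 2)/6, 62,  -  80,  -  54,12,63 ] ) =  [ - 80 , - 54,sqrt(2 )/6, sqrt( 14)/14, sqrt(14), 12, 62,63 ]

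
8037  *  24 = 192888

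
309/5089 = 309/5089 = 0.06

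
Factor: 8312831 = 349^1*23819^1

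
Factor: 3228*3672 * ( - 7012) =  - 2^7*3^4*17^1*269^1*1753^1 = - 83114750592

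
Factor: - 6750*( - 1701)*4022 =2^2*3^8*5^3*7^1*2011^1=46179598500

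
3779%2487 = 1292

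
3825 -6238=- 2413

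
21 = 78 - 57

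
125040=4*31260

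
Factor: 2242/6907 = 2^1*19^1*59^1*6907^(  -  1 ) 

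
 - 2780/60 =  - 139/3 = - 46.33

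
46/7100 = 23/3550 = 0.01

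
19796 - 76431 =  -56635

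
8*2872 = 22976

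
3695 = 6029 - 2334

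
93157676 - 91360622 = 1797054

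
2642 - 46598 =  - 43956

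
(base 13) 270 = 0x1AD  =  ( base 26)GD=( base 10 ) 429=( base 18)15F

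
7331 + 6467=13798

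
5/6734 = 5/6734 =0.00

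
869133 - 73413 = 795720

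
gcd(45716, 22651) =1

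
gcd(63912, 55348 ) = 4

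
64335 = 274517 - 210182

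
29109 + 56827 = 85936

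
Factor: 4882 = 2^1*2441^1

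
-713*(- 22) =15686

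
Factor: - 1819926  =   - 2^1*3^2*101107^1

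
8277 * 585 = 4842045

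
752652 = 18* 41814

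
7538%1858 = 106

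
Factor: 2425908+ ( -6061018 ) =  - 2^1*5^1*17^1*21383^1 = - 3635110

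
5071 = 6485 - 1414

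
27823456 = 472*58948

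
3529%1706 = 117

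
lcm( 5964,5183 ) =435372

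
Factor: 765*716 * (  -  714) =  - 391086360 = - 2^3 * 3^3*5^1 * 7^1*17^2 * 179^1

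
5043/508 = 5043/508= 9.93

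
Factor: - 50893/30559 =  - 30559^( - 1)*50893^1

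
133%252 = 133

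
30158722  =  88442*341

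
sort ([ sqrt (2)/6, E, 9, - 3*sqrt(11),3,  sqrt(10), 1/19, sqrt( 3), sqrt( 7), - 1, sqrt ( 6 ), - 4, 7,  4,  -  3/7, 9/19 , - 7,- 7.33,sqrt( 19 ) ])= [ - 3 * sqrt(11),-7.33, - 7,-4, - 1,  -  3/7,1/19, sqrt(2 ) /6, 9/19, sqrt(3) , sqrt(6),sqrt( 7), E,3,  sqrt(10) , 4, sqrt(19),7, 9]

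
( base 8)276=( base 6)514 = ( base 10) 190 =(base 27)71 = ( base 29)6G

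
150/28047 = 50/9349 = 0.01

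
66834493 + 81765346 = 148599839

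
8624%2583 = 875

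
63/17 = 63/17 = 3.71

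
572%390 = 182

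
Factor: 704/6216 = 88/777 =2^3*3^( - 1 )*7^( - 1)*11^1*37^( - 1)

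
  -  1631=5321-6952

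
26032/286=13016/143 = 91.02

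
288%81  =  45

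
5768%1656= 800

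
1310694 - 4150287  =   - 2839593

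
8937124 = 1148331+7788793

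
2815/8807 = 2815/8807 = 0.32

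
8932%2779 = 595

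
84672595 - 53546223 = 31126372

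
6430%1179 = 535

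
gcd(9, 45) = 9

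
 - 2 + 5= 3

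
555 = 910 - 355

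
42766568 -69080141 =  - 26313573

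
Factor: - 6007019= - 67^1*89657^1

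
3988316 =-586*( - 6806 ) 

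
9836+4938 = 14774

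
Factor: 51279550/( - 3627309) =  - 2^1*3^( - 1)*5^2*19^( - 1 )*9091^( - 1)*146513^1 = -  7325650/518187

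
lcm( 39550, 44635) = 3124450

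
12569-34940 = -22371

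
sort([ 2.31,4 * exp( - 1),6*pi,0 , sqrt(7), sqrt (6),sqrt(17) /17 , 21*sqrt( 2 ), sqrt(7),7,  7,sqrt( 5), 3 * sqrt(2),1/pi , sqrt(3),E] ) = [ 0, sqrt(17) /17,1/pi,4*exp( -1), sqrt(  3),sqrt (5),2.31,sqrt(6), sqrt(7),  sqrt(7), E,3 * sqrt( 2),7, 7,6 * pi,21*sqrt(2) ]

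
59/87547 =59/87547 = 0.00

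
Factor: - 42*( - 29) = 1218  =  2^1*3^1*7^1*29^1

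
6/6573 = 2/2191 = 0.00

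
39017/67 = 39017/67 = 582.34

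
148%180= 148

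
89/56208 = 89/56208 = 0.00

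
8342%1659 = 47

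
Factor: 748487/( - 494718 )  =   - 2^( - 1)*3^( - 1) * 7^(  -  1)*11779^( - 1)*748487^1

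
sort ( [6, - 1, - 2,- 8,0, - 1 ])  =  [  -  8, - 2, - 1,- 1,0,6 ]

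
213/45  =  4 + 11/15 = 4.73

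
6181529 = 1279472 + 4902057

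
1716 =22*78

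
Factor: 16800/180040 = 60/643 = 2^2*3^1*5^1*643^( - 1 ) 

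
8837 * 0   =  0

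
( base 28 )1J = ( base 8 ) 57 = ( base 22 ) 23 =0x2F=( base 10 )47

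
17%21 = 17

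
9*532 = 4788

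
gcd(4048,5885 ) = 11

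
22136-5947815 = -5925679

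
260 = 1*260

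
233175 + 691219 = 924394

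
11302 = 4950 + 6352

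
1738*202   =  351076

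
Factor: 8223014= 2^1*137^1*30011^1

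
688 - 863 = - 175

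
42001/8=42001/8 = 5250.12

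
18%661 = 18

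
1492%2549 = 1492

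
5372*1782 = 9572904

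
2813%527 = 178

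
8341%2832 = 2677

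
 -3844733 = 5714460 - 9559193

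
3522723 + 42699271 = 46221994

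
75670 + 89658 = 165328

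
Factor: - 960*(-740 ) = 710400 = 2^8 * 3^1*5^2*37^1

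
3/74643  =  1/24881= 0.00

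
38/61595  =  38/61595 = 0.00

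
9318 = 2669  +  6649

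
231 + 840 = 1071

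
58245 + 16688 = 74933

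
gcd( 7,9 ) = 1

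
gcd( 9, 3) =3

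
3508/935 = 3 + 703/935 = 3.75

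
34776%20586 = 14190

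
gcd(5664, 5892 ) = 12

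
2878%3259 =2878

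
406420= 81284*5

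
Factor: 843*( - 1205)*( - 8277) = 8407900755 = 3^2 *5^1*31^1*89^1*241^1*281^1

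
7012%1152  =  100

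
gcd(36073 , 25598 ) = 1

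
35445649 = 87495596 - 52049947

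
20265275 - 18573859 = 1691416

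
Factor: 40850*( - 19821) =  - 809687850 = - 2^1*3^1*5^2 * 19^1 * 43^1*6607^1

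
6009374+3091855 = 9101229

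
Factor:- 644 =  - 2^2*7^1*  23^1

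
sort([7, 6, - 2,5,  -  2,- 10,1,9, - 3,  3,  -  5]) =[ - 10,-5, - 3, - 2,  -  2, 1  ,  3,5, 6, 7,9 ] 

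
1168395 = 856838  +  311557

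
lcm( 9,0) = 0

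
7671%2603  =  2465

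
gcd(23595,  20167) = 1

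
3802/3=1267 + 1/3 = 1267.33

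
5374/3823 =1 + 1551/3823 = 1.41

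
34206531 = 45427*753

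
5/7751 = 5/7751 = 0.00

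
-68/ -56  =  1+3/14 = 1.21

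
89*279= 24831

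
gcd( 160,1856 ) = 32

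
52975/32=1655 +15/32  =  1655.47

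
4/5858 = 2/2929=0.00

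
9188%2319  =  2231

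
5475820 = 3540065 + 1935755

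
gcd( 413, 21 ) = 7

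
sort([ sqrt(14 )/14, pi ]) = [sqrt( 14)/14 , pi ]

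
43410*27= 1172070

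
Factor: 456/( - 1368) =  - 1/3 = - 3^( - 1)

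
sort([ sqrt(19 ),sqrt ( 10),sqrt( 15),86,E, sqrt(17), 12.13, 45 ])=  [E, sqrt(10), sqrt( 15 ),sqrt( 17),sqrt( 19),12.13,45,86 ] 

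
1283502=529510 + 753992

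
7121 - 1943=5178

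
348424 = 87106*4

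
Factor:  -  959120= - 2^4*5^1*19^1*631^1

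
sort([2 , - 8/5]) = [ - 8/5,2]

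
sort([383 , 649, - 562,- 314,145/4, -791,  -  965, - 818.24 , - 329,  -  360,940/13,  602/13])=[ - 965, - 818.24,  -  791, - 562,-360, - 329 , - 314, 145/4, 602/13,940/13, 383,649] 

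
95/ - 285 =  -1/3=- 0.33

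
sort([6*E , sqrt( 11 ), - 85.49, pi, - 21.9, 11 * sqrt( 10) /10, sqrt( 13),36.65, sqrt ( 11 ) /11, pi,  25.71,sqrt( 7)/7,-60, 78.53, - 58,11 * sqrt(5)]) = [ -85.49,-60,-58, - 21.9,  sqrt( 11 ) /11, sqrt(7)/7,  pi,pi, sqrt(11 ),11 * sqrt(  10)/10,  sqrt( 13 ), 6*E, 11*sqrt ( 5 ),25.71,36.65,78.53]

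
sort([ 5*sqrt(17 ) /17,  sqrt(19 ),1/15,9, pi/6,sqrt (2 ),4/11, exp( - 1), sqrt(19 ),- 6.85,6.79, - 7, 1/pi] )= [ - 7, - 6.85,1/15, 1/pi,  4/11 , exp( -1),  pi/6,5*sqrt( 17)/17,sqrt(2 ), sqrt ( 19 ),sqrt(19),6.79, 9]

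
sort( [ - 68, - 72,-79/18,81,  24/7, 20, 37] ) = [- 72,  -  68, - 79/18, 24/7,20,37 , 81] 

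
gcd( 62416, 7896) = 376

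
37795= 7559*5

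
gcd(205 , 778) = 1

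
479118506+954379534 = 1433498040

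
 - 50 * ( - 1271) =63550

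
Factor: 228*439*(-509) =  -  50946828 = - 2^2*3^1*19^1*439^1*509^1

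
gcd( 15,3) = 3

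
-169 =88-257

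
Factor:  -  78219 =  - 3^3*2897^1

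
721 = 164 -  - 557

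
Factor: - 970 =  - 2^1 * 5^1*97^1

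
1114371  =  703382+410989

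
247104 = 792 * 312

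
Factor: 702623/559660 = 2^ ( - 2 )*5^( - 1)*27983^( -1 )*702623^1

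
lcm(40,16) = 80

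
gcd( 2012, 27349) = 1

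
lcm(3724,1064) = 7448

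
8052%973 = 268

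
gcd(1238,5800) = 2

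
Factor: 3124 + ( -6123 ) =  - 2999 = - 2999^1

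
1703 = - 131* (-13)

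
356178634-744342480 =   -  388163846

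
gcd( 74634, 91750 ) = 2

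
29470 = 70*421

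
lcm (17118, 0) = 0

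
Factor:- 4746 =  - 2^1*3^1*7^1 * 113^1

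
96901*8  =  775208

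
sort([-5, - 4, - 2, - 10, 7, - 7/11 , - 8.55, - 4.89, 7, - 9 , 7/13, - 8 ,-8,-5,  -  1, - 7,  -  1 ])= [-10, - 9, - 8.55,-8,-8, - 7,  -  5, - 5,-4.89, - 4, - 2, - 1,- 1,-7/11,7/13, 7, 7]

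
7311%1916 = 1563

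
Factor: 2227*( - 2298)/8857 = -301038/521 = - 2^1*3^1*131^1*383^1*521^( - 1 )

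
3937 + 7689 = 11626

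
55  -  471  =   - 416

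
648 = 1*648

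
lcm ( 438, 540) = 39420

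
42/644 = 3/46  =  0.07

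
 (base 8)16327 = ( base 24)CJF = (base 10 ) 7383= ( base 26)ANP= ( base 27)A3C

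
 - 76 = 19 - 95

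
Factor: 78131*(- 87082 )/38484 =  -3401901871/19242 = -2^( - 1)*3^( - 2) * 23^1*43^1 * 79^1*1069^(  -  1)*43541^1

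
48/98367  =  16/32789=0.00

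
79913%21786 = 14555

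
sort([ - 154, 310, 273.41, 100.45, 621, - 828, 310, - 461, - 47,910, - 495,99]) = [ - 828, - 495,-461 ,- 154, - 47,99, 100.45,  273.41,  310 , 310, 621,910 ] 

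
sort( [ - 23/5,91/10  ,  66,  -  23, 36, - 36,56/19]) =[ - 36, - 23, - 23/5,56/19,91/10,36,66]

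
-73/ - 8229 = 73/8229 = 0.01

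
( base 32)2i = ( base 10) 82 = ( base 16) 52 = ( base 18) 4a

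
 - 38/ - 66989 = 38/66989 = 0.00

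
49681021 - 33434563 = 16246458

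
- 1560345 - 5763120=-7323465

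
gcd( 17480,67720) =40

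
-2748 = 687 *(  -  4 )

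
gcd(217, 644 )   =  7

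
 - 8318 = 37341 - 45659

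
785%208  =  161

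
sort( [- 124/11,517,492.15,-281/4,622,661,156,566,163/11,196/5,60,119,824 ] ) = [ - 281/4 , - 124/11, 163/11,196/5, 60, 119,156, 492.15, 517, 566,622,661,  824 ]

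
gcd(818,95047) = 1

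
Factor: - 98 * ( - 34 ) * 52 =2^4*7^2 * 13^1*17^1 = 173264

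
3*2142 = 6426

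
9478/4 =4739/2=2369.50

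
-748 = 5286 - 6034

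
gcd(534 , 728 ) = 2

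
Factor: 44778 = 2^1 *3^1* 17^1 * 439^1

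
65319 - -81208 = 146527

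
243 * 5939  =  1443177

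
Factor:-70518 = -2^1*3^1 * 7^1* 23^1 *73^1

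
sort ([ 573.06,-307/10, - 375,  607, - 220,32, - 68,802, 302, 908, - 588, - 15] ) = [ - 588,-375, - 220, - 68, - 307/10,-15, 32, 302, 573.06,607, 802, 908 ]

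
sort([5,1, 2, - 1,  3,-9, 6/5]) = [  -  9, - 1,1,6/5, 2,3,5]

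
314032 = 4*78508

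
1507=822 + 685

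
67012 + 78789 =145801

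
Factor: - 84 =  - 2^2*3^1*7^1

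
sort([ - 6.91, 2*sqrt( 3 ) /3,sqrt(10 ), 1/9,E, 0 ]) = [ - 6.91,0,  1/9,2 * sqrt( 3)/3,  E,sqrt(10) ] 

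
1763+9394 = 11157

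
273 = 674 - 401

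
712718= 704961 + 7757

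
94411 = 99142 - 4731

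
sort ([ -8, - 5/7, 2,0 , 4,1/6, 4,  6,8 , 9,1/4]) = [ - 8, - 5/7, 0 , 1/6, 1/4 , 2,  4,  4 , 6,8,9]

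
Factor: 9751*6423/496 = 2^( - 4)*3^1*7^2*31^(  -  1) * 199^1*2141^1 = 62630673/496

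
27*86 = 2322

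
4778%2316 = 146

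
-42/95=-1+53/95 = -  0.44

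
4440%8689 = 4440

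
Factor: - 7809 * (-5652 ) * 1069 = 2^2*3^3 *19^1*137^1*157^1*1069^1 = 47181884292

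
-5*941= - 4705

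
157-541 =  - 384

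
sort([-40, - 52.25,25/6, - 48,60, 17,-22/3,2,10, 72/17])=[  -  52.25, - 48, - 40,-22/3,2,25/6,72/17,10,17 , 60] 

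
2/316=1/158= 0.01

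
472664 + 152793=625457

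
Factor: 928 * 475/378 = 220400/189 = 2^4*3^(- 3 )*5^2*7^(-1 )  *  19^1 *29^1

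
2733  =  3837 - 1104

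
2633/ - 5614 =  - 2633/5614 = - 0.47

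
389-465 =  - 76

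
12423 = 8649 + 3774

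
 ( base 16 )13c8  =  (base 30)5io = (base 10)5064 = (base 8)11710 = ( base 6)35240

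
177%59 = 0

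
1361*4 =5444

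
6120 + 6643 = 12763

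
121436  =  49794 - - 71642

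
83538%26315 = 4593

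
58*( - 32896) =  -1907968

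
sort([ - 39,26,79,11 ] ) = [-39,11,26, 79]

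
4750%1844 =1062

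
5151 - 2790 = 2361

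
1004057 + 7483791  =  8487848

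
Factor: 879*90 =2^1*3^3*5^1*293^1 = 79110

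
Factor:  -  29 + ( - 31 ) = -2^2* 3^1*5^1 = -60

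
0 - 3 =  - 3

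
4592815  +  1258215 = 5851030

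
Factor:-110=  - 2^1*5^1*11^1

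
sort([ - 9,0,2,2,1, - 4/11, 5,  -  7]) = [ -9,  -  7, - 4/11,0, 1, 2, 2, 5] 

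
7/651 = 1/93 = 0.01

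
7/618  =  7/618 = 0.01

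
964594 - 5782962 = - 4818368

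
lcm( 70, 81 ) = 5670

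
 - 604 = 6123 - 6727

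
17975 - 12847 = 5128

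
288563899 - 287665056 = 898843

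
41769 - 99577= - 57808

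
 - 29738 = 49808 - 79546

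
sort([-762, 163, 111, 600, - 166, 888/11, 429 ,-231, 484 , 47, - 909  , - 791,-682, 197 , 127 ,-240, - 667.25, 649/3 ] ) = [ - 909,- 791, - 762,-682, - 667.25,-240, - 231,-166,47, 888/11,111,  127, 163,197,649/3, 429,  484, 600 ] 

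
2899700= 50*57994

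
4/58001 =4/58001 = 0.00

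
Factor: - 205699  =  -13^1*15823^1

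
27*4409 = 119043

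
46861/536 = 87+229/536 =87.43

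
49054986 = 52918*927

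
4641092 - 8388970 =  - 3747878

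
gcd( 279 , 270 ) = 9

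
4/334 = 2/167 = 0.01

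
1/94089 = 1/94089 = 0.00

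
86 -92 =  - 6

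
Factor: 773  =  773^1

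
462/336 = 11/8 = 1.38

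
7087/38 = 186  +  1/2   =  186.50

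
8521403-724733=7796670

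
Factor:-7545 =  - 3^1*5^1*503^1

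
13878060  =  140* 99129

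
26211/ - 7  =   - 26211/7  =  - 3744.43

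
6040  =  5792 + 248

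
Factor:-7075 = - 5^2*283^1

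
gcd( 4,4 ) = 4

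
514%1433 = 514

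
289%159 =130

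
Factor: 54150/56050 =3^1*19^1*59^( - 1) = 57/59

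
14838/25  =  593 + 13/25 = 593.52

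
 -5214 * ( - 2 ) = 10428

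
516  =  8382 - 7866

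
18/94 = 9/47  =  0.19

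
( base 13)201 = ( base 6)1323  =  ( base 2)101010011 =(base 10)339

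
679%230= 219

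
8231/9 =8231/9 =914.56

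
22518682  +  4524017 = 27042699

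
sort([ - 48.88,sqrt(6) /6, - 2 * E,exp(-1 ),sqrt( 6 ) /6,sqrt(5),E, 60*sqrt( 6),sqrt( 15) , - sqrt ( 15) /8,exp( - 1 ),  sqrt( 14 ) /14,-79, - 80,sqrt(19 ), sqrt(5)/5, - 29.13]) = [ - 80, - 79, - 48.88, - 29.13,-2*E, - sqrt(15 ) /8,sqrt(14 ) /14,exp( - 1 ),exp( - 1 ),sqrt(6 ) /6, sqrt (6)/6, sqrt( 5)/5 , sqrt( 5),E,sqrt(15 ),sqrt (19 ),60*sqrt( 6 )]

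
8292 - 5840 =2452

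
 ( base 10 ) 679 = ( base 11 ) 568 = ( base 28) o7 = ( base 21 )1B7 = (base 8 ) 1247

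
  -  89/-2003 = 89/2003 = 0.04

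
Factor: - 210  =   - 2^1*3^1*5^1*7^1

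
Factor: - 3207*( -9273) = 29738511 = 3^2*11^1 * 281^1 * 1069^1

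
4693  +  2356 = 7049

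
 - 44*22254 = -979176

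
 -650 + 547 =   -  103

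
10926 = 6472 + 4454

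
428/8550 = 214/4275 = 0.05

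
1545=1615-70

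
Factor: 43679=31^1 *1409^1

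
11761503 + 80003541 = 91765044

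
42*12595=528990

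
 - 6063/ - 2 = 3031+1/2 = 3031.50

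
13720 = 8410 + 5310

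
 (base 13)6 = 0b110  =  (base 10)6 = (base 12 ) 6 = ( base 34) 6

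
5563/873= 6 + 325/873=6.37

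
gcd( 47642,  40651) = 1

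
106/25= 4+6/25 = 4.24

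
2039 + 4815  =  6854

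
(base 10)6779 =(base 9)10262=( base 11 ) 5103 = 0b1101001111011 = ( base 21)f7h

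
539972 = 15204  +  524768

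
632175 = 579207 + 52968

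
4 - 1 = 3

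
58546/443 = 58546/443 = 132.16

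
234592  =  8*29324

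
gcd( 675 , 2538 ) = 27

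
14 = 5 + 9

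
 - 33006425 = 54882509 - 87888934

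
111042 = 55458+55584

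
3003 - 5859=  - 2856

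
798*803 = 640794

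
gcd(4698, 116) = 58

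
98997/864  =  32999/288 = 114.58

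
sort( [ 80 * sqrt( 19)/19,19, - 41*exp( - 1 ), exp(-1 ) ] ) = [ - 41 * exp( -1 ),exp( - 1), 80*sqrt(19 ) /19,19 ] 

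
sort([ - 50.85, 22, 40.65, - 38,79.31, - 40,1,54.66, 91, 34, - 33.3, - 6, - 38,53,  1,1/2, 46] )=[ - 50.85, - 40,-38 ,-38, - 33.3,- 6,1/2,1,1,22,34, 40.65,46, 53,54.66,79.31,91]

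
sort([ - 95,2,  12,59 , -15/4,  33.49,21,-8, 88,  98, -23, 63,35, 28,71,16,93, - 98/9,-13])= [-95,-23, - 13, - 98/9, - 8,  -  15/4, 2,12 , 16,21, 28,33.49,35,59,63, 71,88, 93,98] 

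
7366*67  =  493522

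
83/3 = 83/3 = 27.67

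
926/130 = 7 + 8/65 = 7.12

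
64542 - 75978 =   -  11436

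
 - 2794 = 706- 3500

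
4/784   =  1/196 = 0.01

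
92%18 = 2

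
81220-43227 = 37993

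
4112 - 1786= 2326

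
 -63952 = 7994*( - 8)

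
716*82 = 58712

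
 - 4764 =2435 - 7199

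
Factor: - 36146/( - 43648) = 53/64 = 2^( - 6) * 53^1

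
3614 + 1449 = 5063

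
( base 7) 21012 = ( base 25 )864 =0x1422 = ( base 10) 5154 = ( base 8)12042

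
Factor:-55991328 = -2^5 * 3^1 * 19^1  *  30697^1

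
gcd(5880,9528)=24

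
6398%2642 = 1114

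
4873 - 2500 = 2373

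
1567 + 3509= 5076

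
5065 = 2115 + 2950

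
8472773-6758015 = 1714758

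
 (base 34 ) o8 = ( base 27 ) 13E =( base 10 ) 824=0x338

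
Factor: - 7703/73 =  - 73^( - 1)*7703^1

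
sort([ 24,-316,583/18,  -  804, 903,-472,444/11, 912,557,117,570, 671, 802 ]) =[ - 804, -472, - 316,24, 583/18,444/11,117, 557 , 570,671, 802,903, 912]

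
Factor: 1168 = 2^4*73^1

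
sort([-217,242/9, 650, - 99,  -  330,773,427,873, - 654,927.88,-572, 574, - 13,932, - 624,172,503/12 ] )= [ - 654,  -  624, - 572,-330, - 217, - 99, - 13,242/9,503/12,172,427, 574 , 650, 773,873, 927.88, 932]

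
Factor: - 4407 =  - 3^1 * 13^1*113^1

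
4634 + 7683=12317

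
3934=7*562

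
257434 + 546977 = 804411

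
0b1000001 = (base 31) 23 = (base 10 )65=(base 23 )2J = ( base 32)21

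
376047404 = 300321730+75725674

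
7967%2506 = 449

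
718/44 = 359/22 = 16.32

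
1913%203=86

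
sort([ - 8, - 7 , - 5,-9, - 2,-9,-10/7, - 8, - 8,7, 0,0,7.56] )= [ - 9,-9, - 8, -8,-8,  -  7, - 5, - 2, - 10/7,  0,  0,7,7.56] 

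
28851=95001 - 66150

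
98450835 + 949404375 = 1047855210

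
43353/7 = 43353/7 = 6193.29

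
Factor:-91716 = -2^2 * 3^1  *  7643^1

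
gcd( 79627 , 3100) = 1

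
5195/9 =577 + 2/9 = 577.22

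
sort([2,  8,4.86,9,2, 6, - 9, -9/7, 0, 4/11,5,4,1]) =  [ - 9, - 9/7,0 , 4/11,1,2, 2,4,4.86,5,6,8, 9]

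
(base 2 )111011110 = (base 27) hj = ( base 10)478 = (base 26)ia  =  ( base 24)JM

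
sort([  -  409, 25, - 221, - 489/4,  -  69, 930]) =[ - 409, - 221 , - 489/4, - 69, 25,930] 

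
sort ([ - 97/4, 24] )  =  [ - 97/4, 24]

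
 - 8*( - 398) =3184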